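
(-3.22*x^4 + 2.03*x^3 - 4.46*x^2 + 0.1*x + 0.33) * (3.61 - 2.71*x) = 8.7262*x^5 - 17.1255*x^4 + 19.4149*x^3 - 16.3716*x^2 - 0.5333*x + 1.1913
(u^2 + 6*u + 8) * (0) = 0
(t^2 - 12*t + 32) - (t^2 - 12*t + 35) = -3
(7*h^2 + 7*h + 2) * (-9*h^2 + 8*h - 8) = -63*h^4 - 7*h^3 - 18*h^2 - 40*h - 16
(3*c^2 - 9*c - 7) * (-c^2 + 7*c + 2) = -3*c^4 + 30*c^3 - 50*c^2 - 67*c - 14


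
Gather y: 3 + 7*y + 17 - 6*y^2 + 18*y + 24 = -6*y^2 + 25*y + 44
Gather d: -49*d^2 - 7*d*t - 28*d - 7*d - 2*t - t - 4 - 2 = -49*d^2 + d*(-7*t - 35) - 3*t - 6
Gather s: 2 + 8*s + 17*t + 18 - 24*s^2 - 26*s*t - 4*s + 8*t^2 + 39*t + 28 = -24*s^2 + s*(4 - 26*t) + 8*t^2 + 56*t + 48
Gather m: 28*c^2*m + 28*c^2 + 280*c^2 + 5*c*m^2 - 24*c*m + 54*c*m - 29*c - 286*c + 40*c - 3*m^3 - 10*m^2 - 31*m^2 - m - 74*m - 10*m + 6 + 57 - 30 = 308*c^2 - 275*c - 3*m^3 + m^2*(5*c - 41) + m*(28*c^2 + 30*c - 85) + 33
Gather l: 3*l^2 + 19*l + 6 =3*l^2 + 19*l + 6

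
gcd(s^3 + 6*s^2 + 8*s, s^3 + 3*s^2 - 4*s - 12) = s + 2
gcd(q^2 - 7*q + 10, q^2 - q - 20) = q - 5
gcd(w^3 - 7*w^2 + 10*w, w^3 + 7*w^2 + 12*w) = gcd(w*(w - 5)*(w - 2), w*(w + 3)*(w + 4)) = w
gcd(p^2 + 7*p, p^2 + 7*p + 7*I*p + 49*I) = p + 7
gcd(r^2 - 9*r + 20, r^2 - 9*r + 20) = r^2 - 9*r + 20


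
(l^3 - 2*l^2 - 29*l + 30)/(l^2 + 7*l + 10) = (l^2 - 7*l + 6)/(l + 2)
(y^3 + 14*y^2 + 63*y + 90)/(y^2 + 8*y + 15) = y + 6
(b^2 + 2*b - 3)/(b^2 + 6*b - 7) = (b + 3)/(b + 7)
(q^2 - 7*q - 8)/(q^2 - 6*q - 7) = (q - 8)/(q - 7)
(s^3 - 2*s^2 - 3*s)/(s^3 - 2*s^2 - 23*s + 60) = s*(s + 1)/(s^2 + s - 20)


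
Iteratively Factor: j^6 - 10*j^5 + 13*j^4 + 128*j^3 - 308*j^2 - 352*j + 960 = (j + 3)*(j^5 - 13*j^4 + 52*j^3 - 28*j^2 - 224*j + 320) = (j - 4)*(j + 3)*(j^4 - 9*j^3 + 16*j^2 + 36*j - 80) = (j - 4)^2*(j + 3)*(j^3 - 5*j^2 - 4*j + 20) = (j - 4)^2*(j + 2)*(j + 3)*(j^2 - 7*j + 10) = (j - 5)*(j - 4)^2*(j + 2)*(j + 3)*(j - 2)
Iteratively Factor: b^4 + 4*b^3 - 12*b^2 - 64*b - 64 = (b + 2)*(b^3 + 2*b^2 - 16*b - 32) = (b - 4)*(b + 2)*(b^2 + 6*b + 8) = (b - 4)*(b + 2)^2*(b + 4)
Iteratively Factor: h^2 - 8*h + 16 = (h - 4)*(h - 4)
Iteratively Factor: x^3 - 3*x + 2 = (x + 2)*(x^2 - 2*x + 1) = (x - 1)*(x + 2)*(x - 1)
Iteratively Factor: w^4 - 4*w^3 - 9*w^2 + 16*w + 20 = (w + 2)*(w^3 - 6*w^2 + 3*w + 10) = (w + 1)*(w + 2)*(w^2 - 7*w + 10) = (w - 5)*(w + 1)*(w + 2)*(w - 2)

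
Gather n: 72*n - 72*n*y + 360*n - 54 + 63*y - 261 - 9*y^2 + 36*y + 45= n*(432 - 72*y) - 9*y^2 + 99*y - 270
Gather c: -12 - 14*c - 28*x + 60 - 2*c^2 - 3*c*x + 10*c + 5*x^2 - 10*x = -2*c^2 + c*(-3*x - 4) + 5*x^2 - 38*x + 48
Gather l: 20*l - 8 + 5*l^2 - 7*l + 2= 5*l^2 + 13*l - 6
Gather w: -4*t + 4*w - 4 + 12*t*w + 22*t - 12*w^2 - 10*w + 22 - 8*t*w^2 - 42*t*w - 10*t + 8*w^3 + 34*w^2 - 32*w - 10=8*t + 8*w^3 + w^2*(22 - 8*t) + w*(-30*t - 38) + 8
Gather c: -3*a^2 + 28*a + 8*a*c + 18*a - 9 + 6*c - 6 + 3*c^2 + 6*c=-3*a^2 + 46*a + 3*c^2 + c*(8*a + 12) - 15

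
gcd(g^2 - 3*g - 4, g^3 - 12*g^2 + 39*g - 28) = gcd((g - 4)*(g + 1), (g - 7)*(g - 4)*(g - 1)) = g - 4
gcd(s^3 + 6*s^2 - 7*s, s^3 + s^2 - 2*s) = s^2 - s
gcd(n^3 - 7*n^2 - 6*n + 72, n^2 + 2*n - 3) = n + 3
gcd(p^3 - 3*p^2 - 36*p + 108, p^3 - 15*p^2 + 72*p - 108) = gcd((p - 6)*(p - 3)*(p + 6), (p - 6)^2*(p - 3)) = p^2 - 9*p + 18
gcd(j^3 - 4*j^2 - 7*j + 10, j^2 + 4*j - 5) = j - 1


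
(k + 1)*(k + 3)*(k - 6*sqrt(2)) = k^3 - 6*sqrt(2)*k^2 + 4*k^2 - 24*sqrt(2)*k + 3*k - 18*sqrt(2)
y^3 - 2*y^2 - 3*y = y*(y - 3)*(y + 1)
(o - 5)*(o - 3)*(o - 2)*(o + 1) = o^4 - 9*o^3 + 21*o^2 + o - 30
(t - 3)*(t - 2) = t^2 - 5*t + 6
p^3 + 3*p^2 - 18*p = p*(p - 3)*(p + 6)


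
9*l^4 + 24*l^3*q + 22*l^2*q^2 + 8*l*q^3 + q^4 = (l + q)^2*(3*l + q)^2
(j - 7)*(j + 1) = j^2 - 6*j - 7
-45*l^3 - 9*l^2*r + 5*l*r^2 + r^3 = (-3*l + r)*(3*l + r)*(5*l + r)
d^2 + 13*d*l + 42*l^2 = (d + 6*l)*(d + 7*l)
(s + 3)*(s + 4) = s^2 + 7*s + 12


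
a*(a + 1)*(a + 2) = a^3 + 3*a^2 + 2*a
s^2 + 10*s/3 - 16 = (s - 8/3)*(s + 6)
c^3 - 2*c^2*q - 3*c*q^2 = c*(c - 3*q)*(c + q)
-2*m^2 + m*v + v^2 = (-m + v)*(2*m + v)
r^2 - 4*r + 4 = (r - 2)^2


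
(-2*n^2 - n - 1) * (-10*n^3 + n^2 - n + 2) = 20*n^5 + 8*n^4 + 11*n^3 - 4*n^2 - n - 2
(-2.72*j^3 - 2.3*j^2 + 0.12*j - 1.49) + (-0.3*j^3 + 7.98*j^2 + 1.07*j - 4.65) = -3.02*j^3 + 5.68*j^2 + 1.19*j - 6.14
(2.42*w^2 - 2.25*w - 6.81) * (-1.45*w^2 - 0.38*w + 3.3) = -3.509*w^4 + 2.3429*w^3 + 18.7155*w^2 - 4.8372*w - 22.473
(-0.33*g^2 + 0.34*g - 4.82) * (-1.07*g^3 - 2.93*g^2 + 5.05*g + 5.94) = 0.3531*g^5 + 0.6031*g^4 + 2.4947*g^3 + 13.8794*g^2 - 22.3214*g - 28.6308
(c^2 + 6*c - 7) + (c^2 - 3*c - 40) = 2*c^2 + 3*c - 47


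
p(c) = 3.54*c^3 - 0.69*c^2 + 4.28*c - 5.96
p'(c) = 10.62*c^2 - 1.38*c + 4.28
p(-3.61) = -196.95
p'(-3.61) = 147.66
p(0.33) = -4.50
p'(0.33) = 4.98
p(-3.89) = -241.43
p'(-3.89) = 170.35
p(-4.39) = -337.55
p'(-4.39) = 215.01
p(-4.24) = -306.35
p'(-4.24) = 201.05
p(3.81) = 196.12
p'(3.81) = 153.18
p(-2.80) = -101.06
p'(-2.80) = 91.40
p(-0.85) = -12.27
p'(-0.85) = 13.13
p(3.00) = 96.25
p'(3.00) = 95.72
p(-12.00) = -6273.80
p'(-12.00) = 1550.12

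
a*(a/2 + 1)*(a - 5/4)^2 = a^4/2 - a^3/4 - 55*a^2/32 + 25*a/16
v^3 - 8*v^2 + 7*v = v*(v - 7)*(v - 1)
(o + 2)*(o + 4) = o^2 + 6*o + 8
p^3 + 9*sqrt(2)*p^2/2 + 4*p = p*(p + sqrt(2)/2)*(p + 4*sqrt(2))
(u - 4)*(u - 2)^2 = u^3 - 8*u^2 + 20*u - 16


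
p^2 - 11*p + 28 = (p - 7)*(p - 4)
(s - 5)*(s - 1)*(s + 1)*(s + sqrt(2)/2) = s^4 - 5*s^3 + sqrt(2)*s^3/2 - 5*sqrt(2)*s^2/2 - s^2 - sqrt(2)*s/2 + 5*s + 5*sqrt(2)/2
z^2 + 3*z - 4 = (z - 1)*(z + 4)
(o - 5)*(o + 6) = o^2 + o - 30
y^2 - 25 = (y - 5)*(y + 5)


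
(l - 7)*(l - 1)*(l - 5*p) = l^3 - 5*l^2*p - 8*l^2 + 40*l*p + 7*l - 35*p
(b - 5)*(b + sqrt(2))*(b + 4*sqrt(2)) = b^3 - 5*b^2 + 5*sqrt(2)*b^2 - 25*sqrt(2)*b + 8*b - 40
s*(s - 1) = s^2 - s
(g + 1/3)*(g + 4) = g^2 + 13*g/3 + 4/3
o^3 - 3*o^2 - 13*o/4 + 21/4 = (o - 7/2)*(o - 1)*(o + 3/2)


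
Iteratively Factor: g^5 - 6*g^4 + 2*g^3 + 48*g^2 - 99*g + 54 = (g - 2)*(g^4 - 4*g^3 - 6*g^2 + 36*g - 27) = (g - 2)*(g + 3)*(g^3 - 7*g^2 + 15*g - 9) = (g - 3)*(g - 2)*(g + 3)*(g^2 - 4*g + 3) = (g - 3)^2*(g - 2)*(g + 3)*(g - 1)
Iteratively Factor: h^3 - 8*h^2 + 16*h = (h - 4)*(h^2 - 4*h) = h*(h - 4)*(h - 4)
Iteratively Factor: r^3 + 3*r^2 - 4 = (r + 2)*(r^2 + r - 2) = (r - 1)*(r + 2)*(r + 2)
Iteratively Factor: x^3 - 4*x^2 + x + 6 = (x - 3)*(x^2 - x - 2) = (x - 3)*(x - 2)*(x + 1)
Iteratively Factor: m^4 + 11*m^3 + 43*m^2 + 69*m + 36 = (m + 3)*(m^3 + 8*m^2 + 19*m + 12) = (m + 3)*(m + 4)*(m^2 + 4*m + 3) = (m + 3)^2*(m + 4)*(m + 1)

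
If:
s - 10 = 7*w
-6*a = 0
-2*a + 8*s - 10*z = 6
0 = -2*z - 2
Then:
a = 0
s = -1/2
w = -3/2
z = -1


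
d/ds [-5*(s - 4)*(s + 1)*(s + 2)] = -15*s^2 + 10*s + 50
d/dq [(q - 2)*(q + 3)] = 2*q + 1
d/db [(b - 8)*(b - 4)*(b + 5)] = 3*b^2 - 14*b - 28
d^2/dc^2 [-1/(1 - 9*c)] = 162/(9*c - 1)^3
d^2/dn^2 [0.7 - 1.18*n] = 0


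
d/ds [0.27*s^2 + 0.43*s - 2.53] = 0.54*s + 0.43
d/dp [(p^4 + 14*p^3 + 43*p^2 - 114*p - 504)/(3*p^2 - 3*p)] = (2*p^5 + 11*p^4 - 28*p^3 + 71*p^2 + 1008*p - 504)/(3*p^2*(p^2 - 2*p + 1))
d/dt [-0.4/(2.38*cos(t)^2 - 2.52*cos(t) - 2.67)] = (1.008 - 1.904*cos(t))*sin(t)/(-2.38*cos(t)^2 + 2.52*cos(t) + 2.67)^2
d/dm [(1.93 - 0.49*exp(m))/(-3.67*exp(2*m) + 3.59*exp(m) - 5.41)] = (-1.7983*exp(2*m) + 14.1662*exp(m) - 4.2778)*exp(m)/(13.4689*exp(4*m) - 26.3506*exp(3*m) + 52.5975*exp(2*m) - 38.8438*exp(m) + 29.2681)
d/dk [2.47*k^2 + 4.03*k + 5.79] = 4.94*k + 4.03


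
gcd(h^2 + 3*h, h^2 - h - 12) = h + 3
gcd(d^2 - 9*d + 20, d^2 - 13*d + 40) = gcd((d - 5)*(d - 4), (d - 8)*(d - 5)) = d - 5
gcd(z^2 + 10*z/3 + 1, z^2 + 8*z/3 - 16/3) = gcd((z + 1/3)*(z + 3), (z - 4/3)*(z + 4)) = 1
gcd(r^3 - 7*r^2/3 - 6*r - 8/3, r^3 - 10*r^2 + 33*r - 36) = r - 4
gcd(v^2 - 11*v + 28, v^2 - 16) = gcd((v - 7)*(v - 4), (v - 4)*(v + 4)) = v - 4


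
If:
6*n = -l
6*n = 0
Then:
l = 0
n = 0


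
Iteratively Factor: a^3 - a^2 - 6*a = (a + 2)*(a^2 - 3*a) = (a - 3)*(a + 2)*(a)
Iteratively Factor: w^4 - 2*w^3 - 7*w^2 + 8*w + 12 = (w + 1)*(w^3 - 3*w^2 - 4*w + 12) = (w - 2)*(w + 1)*(w^2 - w - 6) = (w - 2)*(w + 1)*(w + 2)*(w - 3)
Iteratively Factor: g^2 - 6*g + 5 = (g - 5)*(g - 1)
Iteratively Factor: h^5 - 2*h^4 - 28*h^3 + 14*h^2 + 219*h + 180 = (h + 1)*(h^4 - 3*h^3 - 25*h^2 + 39*h + 180) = (h + 1)*(h + 3)*(h^3 - 6*h^2 - 7*h + 60) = (h - 5)*(h + 1)*(h + 3)*(h^2 - h - 12) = (h - 5)*(h + 1)*(h + 3)^2*(h - 4)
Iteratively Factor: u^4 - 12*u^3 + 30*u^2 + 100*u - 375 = (u + 3)*(u^3 - 15*u^2 + 75*u - 125) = (u - 5)*(u + 3)*(u^2 - 10*u + 25) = (u - 5)^2*(u + 3)*(u - 5)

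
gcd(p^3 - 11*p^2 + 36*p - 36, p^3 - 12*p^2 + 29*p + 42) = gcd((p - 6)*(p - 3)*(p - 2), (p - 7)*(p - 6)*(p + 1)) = p - 6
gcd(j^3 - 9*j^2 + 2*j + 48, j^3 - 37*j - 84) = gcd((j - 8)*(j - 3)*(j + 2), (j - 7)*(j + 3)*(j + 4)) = 1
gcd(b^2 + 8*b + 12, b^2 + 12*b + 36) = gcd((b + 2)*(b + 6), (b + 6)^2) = b + 6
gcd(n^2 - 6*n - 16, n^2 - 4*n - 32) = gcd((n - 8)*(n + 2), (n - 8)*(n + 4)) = n - 8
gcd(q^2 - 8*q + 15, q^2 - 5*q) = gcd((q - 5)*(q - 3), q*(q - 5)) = q - 5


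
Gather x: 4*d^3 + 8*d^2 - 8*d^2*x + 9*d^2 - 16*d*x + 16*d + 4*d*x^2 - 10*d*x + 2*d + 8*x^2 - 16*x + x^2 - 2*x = 4*d^3 + 17*d^2 + 18*d + x^2*(4*d + 9) + x*(-8*d^2 - 26*d - 18)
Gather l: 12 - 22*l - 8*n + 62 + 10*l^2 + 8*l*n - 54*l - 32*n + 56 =10*l^2 + l*(8*n - 76) - 40*n + 130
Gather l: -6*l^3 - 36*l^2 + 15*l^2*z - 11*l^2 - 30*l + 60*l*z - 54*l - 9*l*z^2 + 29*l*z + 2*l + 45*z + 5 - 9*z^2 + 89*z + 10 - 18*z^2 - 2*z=-6*l^3 + l^2*(15*z - 47) + l*(-9*z^2 + 89*z - 82) - 27*z^2 + 132*z + 15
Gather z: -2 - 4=-6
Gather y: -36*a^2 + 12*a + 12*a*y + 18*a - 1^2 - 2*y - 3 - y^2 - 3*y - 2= -36*a^2 + 30*a - y^2 + y*(12*a - 5) - 6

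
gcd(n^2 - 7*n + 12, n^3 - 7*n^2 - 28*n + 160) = n - 4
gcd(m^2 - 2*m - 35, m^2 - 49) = m - 7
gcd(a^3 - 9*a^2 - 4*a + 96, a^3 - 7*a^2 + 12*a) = a - 4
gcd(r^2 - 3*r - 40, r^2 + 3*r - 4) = 1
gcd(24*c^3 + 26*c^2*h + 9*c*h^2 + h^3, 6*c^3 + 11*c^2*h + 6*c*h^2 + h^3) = 6*c^2 + 5*c*h + h^2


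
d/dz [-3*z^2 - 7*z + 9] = -6*z - 7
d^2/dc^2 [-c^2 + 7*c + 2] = -2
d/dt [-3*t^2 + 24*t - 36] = 24 - 6*t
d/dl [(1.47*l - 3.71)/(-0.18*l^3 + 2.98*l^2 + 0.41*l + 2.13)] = (0.5292*l^3 - 6.384*l^2 + 22.1116*l + 4.6522)/(0.0324*l^6 - 1.0728*l^5 + 8.7328*l^4 + 1.6768*l^3 + 12.8629*l^2 + 1.7466*l + 4.5369)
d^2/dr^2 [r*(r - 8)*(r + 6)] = 6*r - 4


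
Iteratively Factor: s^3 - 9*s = (s + 3)*(s^2 - 3*s) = (s - 3)*(s + 3)*(s)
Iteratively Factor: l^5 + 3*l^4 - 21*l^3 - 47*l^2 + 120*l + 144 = (l - 3)*(l^4 + 6*l^3 - 3*l^2 - 56*l - 48) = (l - 3)*(l + 1)*(l^3 + 5*l^2 - 8*l - 48) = (l - 3)*(l + 1)*(l + 4)*(l^2 + l - 12) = (l - 3)^2*(l + 1)*(l + 4)*(l + 4)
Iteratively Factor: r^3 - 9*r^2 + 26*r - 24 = (r - 3)*(r^2 - 6*r + 8) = (r - 4)*(r - 3)*(r - 2)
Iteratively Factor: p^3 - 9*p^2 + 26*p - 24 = (p - 2)*(p^2 - 7*p + 12) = (p - 4)*(p - 2)*(p - 3)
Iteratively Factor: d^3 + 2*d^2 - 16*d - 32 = (d - 4)*(d^2 + 6*d + 8) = (d - 4)*(d + 2)*(d + 4)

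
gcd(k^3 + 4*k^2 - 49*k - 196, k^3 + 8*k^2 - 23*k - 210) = k + 7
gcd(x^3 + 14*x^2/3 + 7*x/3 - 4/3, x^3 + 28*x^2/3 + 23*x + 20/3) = x + 4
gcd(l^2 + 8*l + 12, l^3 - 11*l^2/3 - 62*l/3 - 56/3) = l + 2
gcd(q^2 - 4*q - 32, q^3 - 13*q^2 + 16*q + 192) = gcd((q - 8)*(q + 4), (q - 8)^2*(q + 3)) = q - 8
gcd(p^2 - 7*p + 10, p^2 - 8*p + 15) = p - 5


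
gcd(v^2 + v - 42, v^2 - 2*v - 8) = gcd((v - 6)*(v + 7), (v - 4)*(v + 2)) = 1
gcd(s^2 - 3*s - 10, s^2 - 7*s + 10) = s - 5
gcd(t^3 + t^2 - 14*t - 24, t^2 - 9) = t + 3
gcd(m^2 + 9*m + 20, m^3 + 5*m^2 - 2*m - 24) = m + 4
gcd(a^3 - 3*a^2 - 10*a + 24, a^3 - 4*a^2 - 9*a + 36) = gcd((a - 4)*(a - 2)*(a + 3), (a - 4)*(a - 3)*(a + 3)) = a^2 - a - 12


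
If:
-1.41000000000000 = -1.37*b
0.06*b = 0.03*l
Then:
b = 1.03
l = 2.06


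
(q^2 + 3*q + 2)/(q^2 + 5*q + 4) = (q + 2)/(q + 4)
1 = 1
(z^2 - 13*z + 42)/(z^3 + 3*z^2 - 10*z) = (z^2 - 13*z + 42)/(z*(z^2 + 3*z - 10))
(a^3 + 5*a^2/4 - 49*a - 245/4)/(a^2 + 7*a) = a - 23/4 - 35/(4*a)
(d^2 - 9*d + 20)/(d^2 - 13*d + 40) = (d - 4)/(d - 8)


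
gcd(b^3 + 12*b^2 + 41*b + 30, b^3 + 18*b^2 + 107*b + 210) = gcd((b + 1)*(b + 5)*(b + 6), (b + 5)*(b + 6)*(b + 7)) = b^2 + 11*b + 30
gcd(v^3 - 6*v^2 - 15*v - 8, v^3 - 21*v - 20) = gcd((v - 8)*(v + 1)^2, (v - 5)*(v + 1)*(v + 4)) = v + 1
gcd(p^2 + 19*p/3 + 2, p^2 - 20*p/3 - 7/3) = p + 1/3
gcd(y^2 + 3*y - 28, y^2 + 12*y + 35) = y + 7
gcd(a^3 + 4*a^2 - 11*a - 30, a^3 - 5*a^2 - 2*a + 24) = a^2 - a - 6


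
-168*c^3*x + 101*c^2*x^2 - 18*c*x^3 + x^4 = x*(-8*c + x)*(-7*c + x)*(-3*c + x)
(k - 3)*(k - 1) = k^2 - 4*k + 3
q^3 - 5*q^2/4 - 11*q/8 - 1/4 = (q - 2)*(q + 1/4)*(q + 1/2)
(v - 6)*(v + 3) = v^2 - 3*v - 18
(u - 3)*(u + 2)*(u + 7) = u^3 + 6*u^2 - 13*u - 42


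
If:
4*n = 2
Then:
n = 1/2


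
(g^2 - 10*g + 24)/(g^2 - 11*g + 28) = (g - 6)/(g - 7)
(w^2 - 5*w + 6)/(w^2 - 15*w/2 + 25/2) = 2*(w^2 - 5*w + 6)/(2*w^2 - 15*w + 25)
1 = 1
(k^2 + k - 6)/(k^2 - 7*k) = (k^2 + k - 6)/(k*(k - 7))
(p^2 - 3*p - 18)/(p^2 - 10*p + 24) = (p + 3)/(p - 4)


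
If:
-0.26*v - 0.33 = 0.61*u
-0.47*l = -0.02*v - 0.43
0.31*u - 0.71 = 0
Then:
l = 0.63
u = 2.29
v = -6.64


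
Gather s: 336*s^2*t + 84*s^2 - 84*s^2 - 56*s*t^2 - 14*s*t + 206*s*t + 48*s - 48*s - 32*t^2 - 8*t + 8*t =336*s^2*t + s*(-56*t^2 + 192*t) - 32*t^2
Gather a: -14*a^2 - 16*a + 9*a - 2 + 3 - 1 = -14*a^2 - 7*a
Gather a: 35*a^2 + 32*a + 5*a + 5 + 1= 35*a^2 + 37*a + 6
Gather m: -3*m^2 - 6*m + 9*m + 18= -3*m^2 + 3*m + 18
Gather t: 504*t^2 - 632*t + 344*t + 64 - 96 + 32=504*t^2 - 288*t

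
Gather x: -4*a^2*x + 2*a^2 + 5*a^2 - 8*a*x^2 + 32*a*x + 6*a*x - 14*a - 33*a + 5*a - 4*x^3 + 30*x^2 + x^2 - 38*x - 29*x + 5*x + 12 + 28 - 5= 7*a^2 - 42*a - 4*x^3 + x^2*(31 - 8*a) + x*(-4*a^2 + 38*a - 62) + 35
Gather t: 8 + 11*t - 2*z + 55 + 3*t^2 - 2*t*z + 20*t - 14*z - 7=3*t^2 + t*(31 - 2*z) - 16*z + 56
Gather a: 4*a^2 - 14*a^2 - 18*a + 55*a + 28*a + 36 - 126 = -10*a^2 + 65*a - 90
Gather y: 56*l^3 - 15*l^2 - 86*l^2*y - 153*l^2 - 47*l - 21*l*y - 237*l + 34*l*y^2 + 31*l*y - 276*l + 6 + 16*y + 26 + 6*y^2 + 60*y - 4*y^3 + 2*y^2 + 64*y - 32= 56*l^3 - 168*l^2 - 560*l - 4*y^3 + y^2*(34*l + 8) + y*(-86*l^2 + 10*l + 140)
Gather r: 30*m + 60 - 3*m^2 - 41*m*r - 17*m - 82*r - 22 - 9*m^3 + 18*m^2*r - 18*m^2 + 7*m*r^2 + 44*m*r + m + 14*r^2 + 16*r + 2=-9*m^3 - 21*m^2 + 14*m + r^2*(7*m + 14) + r*(18*m^2 + 3*m - 66) + 40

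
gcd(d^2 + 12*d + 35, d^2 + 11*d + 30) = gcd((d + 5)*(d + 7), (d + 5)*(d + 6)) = d + 5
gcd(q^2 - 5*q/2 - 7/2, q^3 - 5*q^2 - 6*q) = q + 1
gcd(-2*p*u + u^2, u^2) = u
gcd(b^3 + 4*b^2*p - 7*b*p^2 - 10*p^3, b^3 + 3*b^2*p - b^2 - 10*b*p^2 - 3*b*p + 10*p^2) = -b^2 - 3*b*p + 10*p^2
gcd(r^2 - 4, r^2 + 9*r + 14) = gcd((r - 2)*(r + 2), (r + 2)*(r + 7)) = r + 2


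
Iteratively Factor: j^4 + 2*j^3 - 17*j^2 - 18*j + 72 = (j + 4)*(j^3 - 2*j^2 - 9*j + 18) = (j + 3)*(j + 4)*(j^2 - 5*j + 6) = (j - 3)*(j + 3)*(j + 4)*(j - 2)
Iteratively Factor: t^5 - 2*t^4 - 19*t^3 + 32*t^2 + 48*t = (t + 1)*(t^4 - 3*t^3 - 16*t^2 + 48*t) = (t - 4)*(t + 1)*(t^3 + t^2 - 12*t) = t*(t - 4)*(t + 1)*(t^2 + t - 12) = t*(t - 4)*(t - 3)*(t + 1)*(t + 4)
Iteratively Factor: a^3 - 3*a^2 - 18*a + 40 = (a + 4)*(a^2 - 7*a + 10) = (a - 2)*(a + 4)*(a - 5)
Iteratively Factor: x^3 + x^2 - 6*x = (x + 3)*(x^2 - 2*x) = x*(x + 3)*(x - 2)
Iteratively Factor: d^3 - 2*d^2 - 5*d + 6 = (d - 1)*(d^2 - d - 6) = (d - 3)*(d - 1)*(d + 2)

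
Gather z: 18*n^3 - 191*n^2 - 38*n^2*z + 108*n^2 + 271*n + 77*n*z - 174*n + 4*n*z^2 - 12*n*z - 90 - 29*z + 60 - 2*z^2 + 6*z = 18*n^3 - 83*n^2 + 97*n + z^2*(4*n - 2) + z*(-38*n^2 + 65*n - 23) - 30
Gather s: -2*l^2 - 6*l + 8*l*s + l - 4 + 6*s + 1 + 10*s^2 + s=-2*l^2 - 5*l + 10*s^2 + s*(8*l + 7) - 3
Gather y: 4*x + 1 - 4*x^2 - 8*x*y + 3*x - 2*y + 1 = -4*x^2 + 7*x + y*(-8*x - 2) + 2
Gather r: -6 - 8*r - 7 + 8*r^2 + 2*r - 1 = 8*r^2 - 6*r - 14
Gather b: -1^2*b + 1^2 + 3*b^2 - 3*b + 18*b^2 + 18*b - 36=21*b^2 + 14*b - 35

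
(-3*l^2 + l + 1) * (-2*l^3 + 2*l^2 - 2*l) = 6*l^5 - 8*l^4 + 6*l^3 - 2*l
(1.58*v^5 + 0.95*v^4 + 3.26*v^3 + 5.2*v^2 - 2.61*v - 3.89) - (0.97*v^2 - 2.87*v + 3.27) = 1.58*v^5 + 0.95*v^4 + 3.26*v^3 + 4.23*v^2 + 0.26*v - 7.16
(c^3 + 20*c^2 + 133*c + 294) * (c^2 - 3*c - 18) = c^5 + 17*c^4 + 55*c^3 - 465*c^2 - 3276*c - 5292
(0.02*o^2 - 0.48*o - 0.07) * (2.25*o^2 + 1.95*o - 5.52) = 0.045*o^4 - 1.041*o^3 - 1.2039*o^2 + 2.5131*o + 0.3864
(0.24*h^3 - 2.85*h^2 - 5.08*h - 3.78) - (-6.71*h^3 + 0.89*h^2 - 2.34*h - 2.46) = 6.95*h^3 - 3.74*h^2 - 2.74*h - 1.32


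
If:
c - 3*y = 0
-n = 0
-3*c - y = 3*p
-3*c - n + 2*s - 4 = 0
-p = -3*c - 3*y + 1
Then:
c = 9/46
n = 0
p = -5/23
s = 211/92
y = 3/46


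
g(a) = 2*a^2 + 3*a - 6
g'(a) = 4*a + 3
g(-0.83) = -7.11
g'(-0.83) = -0.32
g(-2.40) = -1.68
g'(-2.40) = -6.60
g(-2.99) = 2.91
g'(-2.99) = -8.96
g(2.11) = 9.23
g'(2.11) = 11.44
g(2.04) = 8.44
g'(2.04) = 11.16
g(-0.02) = -6.06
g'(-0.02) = 2.92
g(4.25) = 42.88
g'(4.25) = 20.00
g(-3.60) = 9.12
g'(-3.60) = -11.40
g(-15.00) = 399.00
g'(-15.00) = -57.00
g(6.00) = 84.00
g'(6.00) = 27.00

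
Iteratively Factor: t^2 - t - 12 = (t - 4)*(t + 3)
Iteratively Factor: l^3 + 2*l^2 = (l)*(l^2 + 2*l) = l*(l + 2)*(l)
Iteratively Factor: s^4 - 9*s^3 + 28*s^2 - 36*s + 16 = (s - 1)*(s^3 - 8*s^2 + 20*s - 16) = (s - 4)*(s - 1)*(s^2 - 4*s + 4) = (s - 4)*(s - 2)*(s - 1)*(s - 2)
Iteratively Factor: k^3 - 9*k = (k - 3)*(k^2 + 3*k) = (k - 3)*(k + 3)*(k)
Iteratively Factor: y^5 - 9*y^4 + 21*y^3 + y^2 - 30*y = (y)*(y^4 - 9*y^3 + 21*y^2 + y - 30) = y*(y - 2)*(y^3 - 7*y^2 + 7*y + 15) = y*(y - 2)*(y + 1)*(y^2 - 8*y + 15) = y*(y - 5)*(y - 2)*(y + 1)*(y - 3)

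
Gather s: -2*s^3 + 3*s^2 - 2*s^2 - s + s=-2*s^3 + s^2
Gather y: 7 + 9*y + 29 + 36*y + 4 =45*y + 40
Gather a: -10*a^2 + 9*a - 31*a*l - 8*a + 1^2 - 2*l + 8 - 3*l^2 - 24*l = -10*a^2 + a*(1 - 31*l) - 3*l^2 - 26*l + 9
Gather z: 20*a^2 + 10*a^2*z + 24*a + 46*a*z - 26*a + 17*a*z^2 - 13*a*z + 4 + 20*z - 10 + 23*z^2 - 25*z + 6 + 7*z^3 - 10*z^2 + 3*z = 20*a^2 - 2*a + 7*z^3 + z^2*(17*a + 13) + z*(10*a^2 + 33*a - 2)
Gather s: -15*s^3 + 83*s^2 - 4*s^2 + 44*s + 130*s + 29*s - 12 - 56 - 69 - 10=-15*s^3 + 79*s^2 + 203*s - 147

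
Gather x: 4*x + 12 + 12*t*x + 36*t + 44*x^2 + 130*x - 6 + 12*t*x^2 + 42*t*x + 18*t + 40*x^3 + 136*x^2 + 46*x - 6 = 54*t + 40*x^3 + x^2*(12*t + 180) + x*(54*t + 180)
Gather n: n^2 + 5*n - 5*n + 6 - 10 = n^2 - 4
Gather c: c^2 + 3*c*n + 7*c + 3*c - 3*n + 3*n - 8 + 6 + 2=c^2 + c*(3*n + 10)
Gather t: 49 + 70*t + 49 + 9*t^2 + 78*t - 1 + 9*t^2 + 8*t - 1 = 18*t^2 + 156*t + 96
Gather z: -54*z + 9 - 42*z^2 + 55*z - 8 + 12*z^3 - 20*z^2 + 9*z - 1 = 12*z^3 - 62*z^2 + 10*z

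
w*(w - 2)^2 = w^3 - 4*w^2 + 4*w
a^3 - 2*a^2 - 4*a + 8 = (a - 2)^2*(a + 2)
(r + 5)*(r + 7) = r^2 + 12*r + 35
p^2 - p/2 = p*(p - 1/2)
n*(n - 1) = n^2 - n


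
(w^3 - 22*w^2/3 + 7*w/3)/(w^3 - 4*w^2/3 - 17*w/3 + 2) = w*(w - 7)/(w^2 - w - 6)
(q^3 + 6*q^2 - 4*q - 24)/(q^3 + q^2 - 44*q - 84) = (q - 2)/(q - 7)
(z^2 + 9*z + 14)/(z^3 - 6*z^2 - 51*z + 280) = (z + 2)/(z^2 - 13*z + 40)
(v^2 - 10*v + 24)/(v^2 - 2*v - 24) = (v - 4)/(v + 4)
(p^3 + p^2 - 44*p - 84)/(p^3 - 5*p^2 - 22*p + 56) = (p^2 + 8*p + 12)/(p^2 + 2*p - 8)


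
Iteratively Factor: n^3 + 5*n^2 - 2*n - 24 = (n + 3)*(n^2 + 2*n - 8) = (n - 2)*(n + 3)*(n + 4)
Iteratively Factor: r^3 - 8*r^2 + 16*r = (r)*(r^2 - 8*r + 16) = r*(r - 4)*(r - 4)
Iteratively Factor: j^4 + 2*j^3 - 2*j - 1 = (j + 1)*(j^3 + j^2 - j - 1) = (j + 1)^2*(j^2 - 1) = (j - 1)*(j + 1)^2*(j + 1)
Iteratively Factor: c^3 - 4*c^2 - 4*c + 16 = (c + 2)*(c^2 - 6*c + 8) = (c - 4)*(c + 2)*(c - 2)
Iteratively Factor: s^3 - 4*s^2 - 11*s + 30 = (s - 2)*(s^2 - 2*s - 15) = (s - 5)*(s - 2)*(s + 3)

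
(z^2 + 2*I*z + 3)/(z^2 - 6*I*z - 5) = (z + 3*I)/(z - 5*I)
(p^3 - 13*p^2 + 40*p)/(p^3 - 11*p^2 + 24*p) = (p - 5)/(p - 3)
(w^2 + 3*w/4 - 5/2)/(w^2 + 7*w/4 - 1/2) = (4*w - 5)/(4*w - 1)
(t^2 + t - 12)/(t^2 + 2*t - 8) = (t - 3)/(t - 2)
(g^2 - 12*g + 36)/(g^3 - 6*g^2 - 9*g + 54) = (g - 6)/(g^2 - 9)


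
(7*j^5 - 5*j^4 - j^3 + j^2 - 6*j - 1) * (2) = 14*j^5 - 10*j^4 - 2*j^3 + 2*j^2 - 12*j - 2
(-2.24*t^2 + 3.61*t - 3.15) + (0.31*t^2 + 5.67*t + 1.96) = -1.93*t^2 + 9.28*t - 1.19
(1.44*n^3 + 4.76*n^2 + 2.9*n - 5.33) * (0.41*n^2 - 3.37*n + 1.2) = 0.5904*n^5 - 2.9012*n^4 - 13.1242*n^3 - 6.2463*n^2 + 21.4421*n - 6.396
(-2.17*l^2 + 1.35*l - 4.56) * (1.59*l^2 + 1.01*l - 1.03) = -3.4503*l^4 - 0.0451999999999999*l^3 - 3.6518*l^2 - 5.9961*l + 4.6968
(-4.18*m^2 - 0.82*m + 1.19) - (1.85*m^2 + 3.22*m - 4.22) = -6.03*m^2 - 4.04*m + 5.41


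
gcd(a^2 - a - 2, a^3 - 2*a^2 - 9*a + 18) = a - 2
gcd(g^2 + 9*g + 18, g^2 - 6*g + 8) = 1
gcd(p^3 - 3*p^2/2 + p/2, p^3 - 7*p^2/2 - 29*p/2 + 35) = 1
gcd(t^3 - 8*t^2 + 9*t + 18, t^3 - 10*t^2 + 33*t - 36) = t - 3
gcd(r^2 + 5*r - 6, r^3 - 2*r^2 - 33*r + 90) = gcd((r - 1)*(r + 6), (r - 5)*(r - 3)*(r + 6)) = r + 6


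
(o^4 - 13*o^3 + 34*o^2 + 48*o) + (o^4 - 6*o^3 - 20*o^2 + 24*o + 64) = 2*o^4 - 19*o^3 + 14*o^2 + 72*o + 64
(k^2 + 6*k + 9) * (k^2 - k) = k^4 + 5*k^3 + 3*k^2 - 9*k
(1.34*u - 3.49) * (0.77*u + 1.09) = 1.0318*u^2 - 1.2267*u - 3.8041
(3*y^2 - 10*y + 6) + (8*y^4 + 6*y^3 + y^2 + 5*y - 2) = 8*y^4 + 6*y^3 + 4*y^2 - 5*y + 4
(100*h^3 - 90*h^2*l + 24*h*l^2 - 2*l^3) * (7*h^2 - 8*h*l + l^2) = 700*h^5 - 1430*h^4*l + 988*h^3*l^2 - 296*h^2*l^3 + 40*h*l^4 - 2*l^5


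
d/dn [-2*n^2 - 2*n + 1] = -4*n - 2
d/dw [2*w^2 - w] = 4*w - 1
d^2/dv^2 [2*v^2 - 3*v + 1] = 4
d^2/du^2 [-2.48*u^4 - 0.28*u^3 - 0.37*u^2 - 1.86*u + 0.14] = -29.76*u^2 - 1.68*u - 0.74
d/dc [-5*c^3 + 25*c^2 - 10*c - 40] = -15*c^2 + 50*c - 10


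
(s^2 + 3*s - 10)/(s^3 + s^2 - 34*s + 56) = (s + 5)/(s^2 + 3*s - 28)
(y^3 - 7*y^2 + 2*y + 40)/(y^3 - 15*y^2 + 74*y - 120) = (y + 2)/(y - 6)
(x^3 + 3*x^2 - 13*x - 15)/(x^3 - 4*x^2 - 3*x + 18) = (x^2 + 6*x + 5)/(x^2 - x - 6)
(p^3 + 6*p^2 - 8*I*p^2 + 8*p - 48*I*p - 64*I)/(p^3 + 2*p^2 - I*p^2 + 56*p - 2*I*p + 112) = (p + 4)/(p + 7*I)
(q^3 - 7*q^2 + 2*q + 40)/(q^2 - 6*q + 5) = (q^2 - 2*q - 8)/(q - 1)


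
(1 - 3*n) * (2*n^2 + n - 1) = -6*n^3 - n^2 + 4*n - 1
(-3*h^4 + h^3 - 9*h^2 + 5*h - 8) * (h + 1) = -3*h^5 - 2*h^4 - 8*h^3 - 4*h^2 - 3*h - 8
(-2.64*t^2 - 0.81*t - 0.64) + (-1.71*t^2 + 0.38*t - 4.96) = -4.35*t^2 - 0.43*t - 5.6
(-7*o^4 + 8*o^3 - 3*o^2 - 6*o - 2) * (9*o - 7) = -63*o^5 + 121*o^4 - 83*o^3 - 33*o^2 + 24*o + 14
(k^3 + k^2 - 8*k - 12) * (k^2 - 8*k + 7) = k^5 - 7*k^4 - 9*k^3 + 59*k^2 + 40*k - 84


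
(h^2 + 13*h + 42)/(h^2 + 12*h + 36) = (h + 7)/(h + 6)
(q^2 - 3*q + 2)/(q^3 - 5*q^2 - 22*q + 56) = (q - 1)/(q^2 - 3*q - 28)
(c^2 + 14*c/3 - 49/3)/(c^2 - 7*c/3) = (c + 7)/c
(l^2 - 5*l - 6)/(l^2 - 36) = (l + 1)/(l + 6)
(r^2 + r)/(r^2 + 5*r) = (r + 1)/(r + 5)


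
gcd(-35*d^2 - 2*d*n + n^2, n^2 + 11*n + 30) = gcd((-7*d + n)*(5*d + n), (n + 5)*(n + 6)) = 1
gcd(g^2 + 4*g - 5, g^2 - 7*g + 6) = g - 1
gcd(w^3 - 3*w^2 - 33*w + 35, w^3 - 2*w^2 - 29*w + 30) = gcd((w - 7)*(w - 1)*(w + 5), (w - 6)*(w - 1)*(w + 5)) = w^2 + 4*w - 5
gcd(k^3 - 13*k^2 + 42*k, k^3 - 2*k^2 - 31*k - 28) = k - 7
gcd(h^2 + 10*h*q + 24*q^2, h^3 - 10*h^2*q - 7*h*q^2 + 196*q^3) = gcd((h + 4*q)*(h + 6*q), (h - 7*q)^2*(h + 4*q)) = h + 4*q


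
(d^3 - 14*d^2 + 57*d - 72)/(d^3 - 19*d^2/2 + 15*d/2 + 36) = 2*(d - 3)/(2*d + 3)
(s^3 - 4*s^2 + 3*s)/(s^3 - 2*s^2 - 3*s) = (s - 1)/(s + 1)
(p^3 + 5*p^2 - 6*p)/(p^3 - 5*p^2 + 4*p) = (p + 6)/(p - 4)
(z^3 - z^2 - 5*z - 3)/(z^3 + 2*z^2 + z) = (z - 3)/z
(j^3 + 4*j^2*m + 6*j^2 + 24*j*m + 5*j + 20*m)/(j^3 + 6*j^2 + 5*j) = (j + 4*m)/j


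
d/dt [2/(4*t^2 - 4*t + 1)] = 8*(1 - 2*t)/(4*t^2 - 4*t + 1)^2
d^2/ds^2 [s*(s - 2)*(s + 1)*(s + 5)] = 12*s^2 + 24*s - 14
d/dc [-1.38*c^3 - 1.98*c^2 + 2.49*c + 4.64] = -4.14*c^2 - 3.96*c + 2.49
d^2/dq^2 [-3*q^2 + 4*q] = -6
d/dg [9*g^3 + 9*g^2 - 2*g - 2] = 27*g^2 + 18*g - 2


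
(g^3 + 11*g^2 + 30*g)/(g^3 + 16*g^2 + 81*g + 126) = g*(g + 5)/(g^2 + 10*g + 21)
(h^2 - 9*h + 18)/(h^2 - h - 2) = (-h^2 + 9*h - 18)/(-h^2 + h + 2)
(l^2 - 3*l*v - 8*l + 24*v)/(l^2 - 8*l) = (l - 3*v)/l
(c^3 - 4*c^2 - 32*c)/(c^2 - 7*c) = (c^2 - 4*c - 32)/(c - 7)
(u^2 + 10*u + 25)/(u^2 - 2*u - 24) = (u^2 + 10*u + 25)/(u^2 - 2*u - 24)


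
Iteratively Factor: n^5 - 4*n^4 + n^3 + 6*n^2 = (n - 3)*(n^4 - n^3 - 2*n^2) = n*(n - 3)*(n^3 - n^2 - 2*n) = n*(n - 3)*(n + 1)*(n^2 - 2*n) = n^2*(n - 3)*(n + 1)*(n - 2)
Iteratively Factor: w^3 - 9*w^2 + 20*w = (w)*(w^2 - 9*w + 20) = w*(w - 5)*(w - 4)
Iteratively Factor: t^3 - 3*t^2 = (t)*(t^2 - 3*t) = t^2*(t - 3)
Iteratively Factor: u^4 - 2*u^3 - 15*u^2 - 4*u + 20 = (u + 2)*(u^3 - 4*u^2 - 7*u + 10) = (u - 5)*(u + 2)*(u^2 + u - 2) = (u - 5)*(u - 1)*(u + 2)*(u + 2)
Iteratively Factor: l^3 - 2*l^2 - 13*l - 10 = (l + 2)*(l^2 - 4*l - 5) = (l - 5)*(l + 2)*(l + 1)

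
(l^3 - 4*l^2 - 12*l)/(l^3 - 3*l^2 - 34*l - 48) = l*(l - 6)/(l^2 - 5*l - 24)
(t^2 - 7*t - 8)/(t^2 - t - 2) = (t - 8)/(t - 2)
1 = 1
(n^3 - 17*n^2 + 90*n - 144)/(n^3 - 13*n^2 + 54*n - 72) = (n - 8)/(n - 4)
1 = 1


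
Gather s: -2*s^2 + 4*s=-2*s^2 + 4*s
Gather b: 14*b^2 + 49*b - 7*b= 14*b^2 + 42*b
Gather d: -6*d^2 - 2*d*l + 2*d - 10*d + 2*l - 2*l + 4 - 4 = -6*d^2 + d*(-2*l - 8)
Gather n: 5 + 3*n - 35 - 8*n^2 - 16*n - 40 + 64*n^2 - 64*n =56*n^2 - 77*n - 70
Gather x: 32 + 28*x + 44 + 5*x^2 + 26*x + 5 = 5*x^2 + 54*x + 81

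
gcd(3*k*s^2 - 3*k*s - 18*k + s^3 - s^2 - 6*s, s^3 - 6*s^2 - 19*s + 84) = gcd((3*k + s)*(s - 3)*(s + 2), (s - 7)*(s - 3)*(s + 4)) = s - 3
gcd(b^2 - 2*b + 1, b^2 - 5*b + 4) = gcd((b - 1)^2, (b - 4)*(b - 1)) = b - 1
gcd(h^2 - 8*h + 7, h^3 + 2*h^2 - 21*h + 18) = h - 1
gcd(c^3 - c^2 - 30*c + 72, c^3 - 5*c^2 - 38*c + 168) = c^2 + 2*c - 24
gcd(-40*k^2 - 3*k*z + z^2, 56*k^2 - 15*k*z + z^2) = -8*k + z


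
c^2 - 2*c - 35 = (c - 7)*(c + 5)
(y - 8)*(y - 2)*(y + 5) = y^3 - 5*y^2 - 34*y + 80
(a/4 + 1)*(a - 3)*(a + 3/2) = a^3/4 + 5*a^2/8 - 21*a/8 - 9/2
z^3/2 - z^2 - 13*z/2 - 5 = (z/2 + 1)*(z - 5)*(z + 1)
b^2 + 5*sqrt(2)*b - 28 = (b - 2*sqrt(2))*(b + 7*sqrt(2))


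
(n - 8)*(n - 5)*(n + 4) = n^3 - 9*n^2 - 12*n + 160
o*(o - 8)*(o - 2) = o^3 - 10*o^2 + 16*o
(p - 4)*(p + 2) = p^2 - 2*p - 8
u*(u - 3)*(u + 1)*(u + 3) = u^4 + u^3 - 9*u^2 - 9*u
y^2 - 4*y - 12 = (y - 6)*(y + 2)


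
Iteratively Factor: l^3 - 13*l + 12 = (l - 1)*(l^2 + l - 12) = (l - 1)*(l + 4)*(l - 3)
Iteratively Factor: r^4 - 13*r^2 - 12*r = (r + 3)*(r^3 - 3*r^2 - 4*r) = (r - 4)*(r + 3)*(r^2 + r) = (r - 4)*(r + 1)*(r + 3)*(r)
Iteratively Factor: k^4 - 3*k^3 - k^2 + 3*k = (k - 1)*(k^3 - 2*k^2 - 3*k) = k*(k - 1)*(k^2 - 2*k - 3) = k*(k - 1)*(k + 1)*(k - 3)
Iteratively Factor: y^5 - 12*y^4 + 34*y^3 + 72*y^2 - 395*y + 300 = (y - 1)*(y^4 - 11*y^3 + 23*y^2 + 95*y - 300) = (y - 5)*(y - 1)*(y^3 - 6*y^2 - 7*y + 60) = (y - 5)^2*(y - 1)*(y^2 - y - 12) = (y - 5)^2*(y - 1)*(y + 3)*(y - 4)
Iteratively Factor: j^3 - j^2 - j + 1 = (j - 1)*(j^2 - 1) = (j - 1)^2*(j + 1)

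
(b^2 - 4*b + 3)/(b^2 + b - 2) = (b - 3)/(b + 2)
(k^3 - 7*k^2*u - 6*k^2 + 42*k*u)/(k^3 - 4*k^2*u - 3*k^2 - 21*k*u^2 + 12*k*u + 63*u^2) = k*(k - 6)/(k^2 + 3*k*u - 3*k - 9*u)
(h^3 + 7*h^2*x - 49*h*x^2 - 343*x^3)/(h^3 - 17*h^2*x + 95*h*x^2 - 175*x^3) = (h^2 + 14*h*x + 49*x^2)/(h^2 - 10*h*x + 25*x^2)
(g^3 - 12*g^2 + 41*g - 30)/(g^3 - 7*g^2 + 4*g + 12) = (g^2 - 6*g + 5)/(g^2 - g - 2)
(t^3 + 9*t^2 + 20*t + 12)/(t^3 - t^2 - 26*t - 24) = (t^2 + 8*t + 12)/(t^2 - 2*t - 24)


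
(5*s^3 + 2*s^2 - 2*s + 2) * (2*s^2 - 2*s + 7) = 10*s^5 - 6*s^4 + 27*s^3 + 22*s^2 - 18*s + 14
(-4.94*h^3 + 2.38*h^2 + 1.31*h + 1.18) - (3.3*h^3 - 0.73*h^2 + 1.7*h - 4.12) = -8.24*h^3 + 3.11*h^2 - 0.39*h + 5.3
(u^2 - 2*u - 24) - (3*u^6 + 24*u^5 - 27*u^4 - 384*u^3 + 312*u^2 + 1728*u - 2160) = -3*u^6 - 24*u^5 + 27*u^4 + 384*u^3 - 311*u^2 - 1730*u + 2136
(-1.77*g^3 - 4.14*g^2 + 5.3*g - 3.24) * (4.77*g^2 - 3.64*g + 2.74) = -8.4429*g^5 - 13.305*g^4 + 35.5008*g^3 - 46.0904*g^2 + 26.3156*g - 8.8776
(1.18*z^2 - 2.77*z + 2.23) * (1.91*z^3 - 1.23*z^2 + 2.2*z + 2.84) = 2.2538*z^5 - 6.7421*z^4 + 10.2624*z^3 - 5.4857*z^2 - 2.9608*z + 6.3332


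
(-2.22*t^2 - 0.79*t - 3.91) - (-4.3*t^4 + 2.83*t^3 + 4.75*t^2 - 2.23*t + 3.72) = 4.3*t^4 - 2.83*t^3 - 6.97*t^2 + 1.44*t - 7.63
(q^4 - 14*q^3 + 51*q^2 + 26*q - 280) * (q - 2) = q^5 - 16*q^4 + 79*q^3 - 76*q^2 - 332*q + 560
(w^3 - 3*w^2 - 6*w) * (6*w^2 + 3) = 6*w^5 - 18*w^4 - 33*w^3 - 9*w^2 - 18*w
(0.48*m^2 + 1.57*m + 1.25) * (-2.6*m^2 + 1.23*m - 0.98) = -1.248*m^4 - 3.4916*m^3 - 1.7893*m^2 - 0.00109999999999988*m - 1.225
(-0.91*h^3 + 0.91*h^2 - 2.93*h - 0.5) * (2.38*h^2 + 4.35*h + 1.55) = -2.1658*h^5 - 1.7927*h^4 - 4.4254*h^3 - 12.525*h^2 - 6.7165*h - 0.775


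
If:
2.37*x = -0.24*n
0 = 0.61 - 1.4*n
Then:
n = 0.44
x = -0.04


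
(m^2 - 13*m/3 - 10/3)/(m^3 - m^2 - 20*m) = (m + 2/3)/(m*(m + 4))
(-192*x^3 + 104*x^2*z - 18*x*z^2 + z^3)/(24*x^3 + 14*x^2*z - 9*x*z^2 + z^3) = (-8*x + z)/(x + z)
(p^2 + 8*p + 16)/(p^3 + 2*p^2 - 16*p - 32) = (p + 4)/(p^2 - 2*p - 8)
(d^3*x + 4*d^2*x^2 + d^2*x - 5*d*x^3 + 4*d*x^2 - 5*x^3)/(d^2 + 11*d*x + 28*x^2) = x*(d^3 + 4*d^2*x + d^2 - 5*d*x^2 + 4*d*x - 5*x^2)/(d^2 + 11*d*x + 28*x^2)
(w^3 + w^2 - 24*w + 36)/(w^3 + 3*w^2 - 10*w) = (w^2 + 3*w - 18)/(w*(w + 5))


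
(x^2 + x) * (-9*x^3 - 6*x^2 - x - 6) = -9*x^5 - 15*x^4 - 7*x^3 - 7*x^2 - 6*x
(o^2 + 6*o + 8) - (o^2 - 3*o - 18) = 9*o + 26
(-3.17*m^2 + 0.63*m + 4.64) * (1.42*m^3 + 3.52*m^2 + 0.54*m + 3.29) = -4.5014*m^5 - 10.2638*m^4 + 7.0946*m^3 + 6.2437*m^2 + 4.5783*m + 15.2656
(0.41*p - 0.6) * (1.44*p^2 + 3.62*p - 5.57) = 0.5904*p^3 + 0.6202*p^2 - 4.4557*p + 3.342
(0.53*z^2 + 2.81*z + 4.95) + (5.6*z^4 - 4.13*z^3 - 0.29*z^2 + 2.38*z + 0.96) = 5.6*z^4 - 4.13*z^3 + 0.24*z^2 + 5.19*z + 5.91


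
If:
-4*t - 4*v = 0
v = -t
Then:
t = -v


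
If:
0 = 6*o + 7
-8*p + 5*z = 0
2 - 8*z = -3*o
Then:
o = -7/6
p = -15/128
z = -3/16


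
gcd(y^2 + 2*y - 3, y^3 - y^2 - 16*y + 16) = y - 1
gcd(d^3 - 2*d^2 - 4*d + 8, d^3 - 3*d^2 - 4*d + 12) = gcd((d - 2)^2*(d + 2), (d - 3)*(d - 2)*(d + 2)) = d^2 - 4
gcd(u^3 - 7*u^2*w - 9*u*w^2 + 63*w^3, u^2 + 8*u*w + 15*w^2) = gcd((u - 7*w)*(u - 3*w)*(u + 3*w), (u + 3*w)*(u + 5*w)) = u + 3*w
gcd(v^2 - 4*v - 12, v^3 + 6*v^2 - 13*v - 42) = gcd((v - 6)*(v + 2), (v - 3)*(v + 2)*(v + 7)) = v + 2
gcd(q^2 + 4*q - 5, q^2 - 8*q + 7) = q - 1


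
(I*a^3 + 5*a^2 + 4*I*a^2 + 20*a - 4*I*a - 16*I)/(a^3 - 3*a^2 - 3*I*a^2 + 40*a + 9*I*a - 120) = (I*a^3 + a^2*(5 + 4*I) + 4*a*(5 - I) - 16*I)/(a^3 - 3*a^2*(1 + I) + a*(40 + 9*I) - 120)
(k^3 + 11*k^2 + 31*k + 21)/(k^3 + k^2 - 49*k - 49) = (k + 3)/(k - 7)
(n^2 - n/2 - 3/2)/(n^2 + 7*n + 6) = (n - 3/2)/(n + 6)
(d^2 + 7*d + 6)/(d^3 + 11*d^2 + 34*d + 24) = 1/(d + 4)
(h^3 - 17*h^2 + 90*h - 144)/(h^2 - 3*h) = h - 14 + 48/h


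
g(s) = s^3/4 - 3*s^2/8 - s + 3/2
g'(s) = 3*s^2/4 - 3*s/4 - 1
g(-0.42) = 1.84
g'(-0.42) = -0.55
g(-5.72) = -51.84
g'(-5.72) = 27.83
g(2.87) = 1.45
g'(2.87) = 3.03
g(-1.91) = 0.30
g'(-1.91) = 3.17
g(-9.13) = -210.89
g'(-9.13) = 68.37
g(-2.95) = -5.23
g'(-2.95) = 7.74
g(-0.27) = 1.74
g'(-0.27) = -0.74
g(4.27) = 9.86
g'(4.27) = 9.47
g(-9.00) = -202.12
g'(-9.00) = 66.50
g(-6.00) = -60.00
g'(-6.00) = 30.50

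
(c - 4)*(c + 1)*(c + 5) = c^3 + 2*c^2 - 19*c - 20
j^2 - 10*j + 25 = (j - 5)^2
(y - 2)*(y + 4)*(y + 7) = y^3 + 9*y^2 + 6*y - 56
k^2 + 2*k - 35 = (k - 5)*(k + 7)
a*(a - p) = a^2 - a*p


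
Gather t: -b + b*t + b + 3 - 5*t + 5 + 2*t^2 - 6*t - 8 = 2*t^2 + t*(b - 11)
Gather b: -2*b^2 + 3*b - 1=-2*b^2 + 3*b - 1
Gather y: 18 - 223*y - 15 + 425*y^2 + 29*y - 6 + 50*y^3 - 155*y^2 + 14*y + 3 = 50*y^3 + 270*y^2 - 180*y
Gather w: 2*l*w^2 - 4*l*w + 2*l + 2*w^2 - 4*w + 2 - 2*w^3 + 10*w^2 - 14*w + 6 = 2*l - 2*w^3 + w^2*(2*l + 12) + w*(-4*l - 18) + 8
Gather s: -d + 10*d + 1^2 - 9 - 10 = 9*d - 18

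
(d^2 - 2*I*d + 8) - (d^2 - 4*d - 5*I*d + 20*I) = 4*d + 3*I*d + 8 - 20*I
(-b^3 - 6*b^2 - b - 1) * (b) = -b^4 - 6*b^3 - b^2 - b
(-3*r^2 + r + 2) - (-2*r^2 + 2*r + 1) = -r^2 - r + 1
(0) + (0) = 0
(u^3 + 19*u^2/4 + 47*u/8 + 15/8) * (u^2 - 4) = u^5 + 19*u^4/4 + 15*u^3/8 - 137*u^2/8 - 47*u/2 - 15/2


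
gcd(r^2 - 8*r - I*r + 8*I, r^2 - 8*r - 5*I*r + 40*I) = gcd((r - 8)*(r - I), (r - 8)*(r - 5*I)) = r - 8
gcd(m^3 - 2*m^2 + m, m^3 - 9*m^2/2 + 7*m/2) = m^2 - m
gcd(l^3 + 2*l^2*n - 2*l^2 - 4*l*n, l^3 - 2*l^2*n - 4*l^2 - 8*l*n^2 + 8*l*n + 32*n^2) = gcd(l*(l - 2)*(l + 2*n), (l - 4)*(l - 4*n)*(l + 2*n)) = l + 2*n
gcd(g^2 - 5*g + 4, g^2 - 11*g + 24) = 1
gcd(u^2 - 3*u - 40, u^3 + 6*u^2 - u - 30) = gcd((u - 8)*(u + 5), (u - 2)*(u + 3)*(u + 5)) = u + 5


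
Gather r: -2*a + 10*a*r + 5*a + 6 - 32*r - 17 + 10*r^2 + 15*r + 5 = 3*a + 10*r^2 + r*(10*a - 17) - 6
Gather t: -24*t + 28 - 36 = -24*t - 8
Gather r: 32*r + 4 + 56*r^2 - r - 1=56*r^2 + 31*r + 3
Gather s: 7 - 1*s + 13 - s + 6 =26 - 2*s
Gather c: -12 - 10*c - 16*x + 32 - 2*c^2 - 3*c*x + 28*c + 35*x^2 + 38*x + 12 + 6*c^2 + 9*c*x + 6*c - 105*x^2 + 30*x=4*c^2 + c*(6*x + 24) - 70*x^2 + 52*x + 32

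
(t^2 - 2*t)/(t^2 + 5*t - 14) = t/(t + 7)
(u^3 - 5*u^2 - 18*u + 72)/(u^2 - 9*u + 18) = u + 4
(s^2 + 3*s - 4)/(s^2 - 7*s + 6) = (s + 4)/(s - 6)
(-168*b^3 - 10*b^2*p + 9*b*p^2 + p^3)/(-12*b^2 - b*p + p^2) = (42*b^2 + 13*b*p + p^2)/(3*b + p)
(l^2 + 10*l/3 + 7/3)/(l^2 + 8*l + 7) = (l + 7/3)/(l + 7)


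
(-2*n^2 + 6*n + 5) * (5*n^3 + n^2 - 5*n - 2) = -10*n^5 + 28*n^4 + 41*n^3 - 21*n^2 - 37*n - 10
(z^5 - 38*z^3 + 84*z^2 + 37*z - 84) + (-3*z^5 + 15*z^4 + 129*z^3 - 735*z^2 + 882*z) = -2*z^5 + 15*z^4 + 91*z^3 - 651*z^2 + 919*z - 84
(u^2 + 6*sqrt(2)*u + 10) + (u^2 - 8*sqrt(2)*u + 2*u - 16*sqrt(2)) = 2*u^2 - 2*sqrt(2)*u + 2*u - 16*sqrt(2) + 10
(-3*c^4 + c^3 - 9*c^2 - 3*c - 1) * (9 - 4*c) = 12*c^5 - 31*c^4 + 45*c^3 - 69*c^2 - 23*c - 9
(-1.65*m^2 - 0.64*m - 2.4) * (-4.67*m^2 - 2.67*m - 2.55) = 7.7055*m^4 + 7.3943*m^3 + 17.1243*m^2 + 8.04*m + 6.12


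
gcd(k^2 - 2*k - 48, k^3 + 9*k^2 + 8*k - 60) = k + 6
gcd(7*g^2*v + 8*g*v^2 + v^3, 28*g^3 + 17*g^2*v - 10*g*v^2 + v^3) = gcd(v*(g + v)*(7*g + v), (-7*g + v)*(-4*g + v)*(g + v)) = g + v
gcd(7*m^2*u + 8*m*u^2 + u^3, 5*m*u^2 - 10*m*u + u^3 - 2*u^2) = u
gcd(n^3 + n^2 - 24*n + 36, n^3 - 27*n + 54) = n^2 + 3*n - 18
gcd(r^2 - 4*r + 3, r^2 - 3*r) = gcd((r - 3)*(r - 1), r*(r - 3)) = r - 3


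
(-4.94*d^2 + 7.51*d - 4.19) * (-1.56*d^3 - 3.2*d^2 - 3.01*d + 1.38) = 7.7064*d^5 + 4.0924*d^4 - 2.6262*d^3 - 16.0143*d^2 + 22.9757*d - 5.7822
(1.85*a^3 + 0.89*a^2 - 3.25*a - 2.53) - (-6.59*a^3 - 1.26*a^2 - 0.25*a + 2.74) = 8.44*a^3 + 2.15*a^2 - 3.0*a - 5.27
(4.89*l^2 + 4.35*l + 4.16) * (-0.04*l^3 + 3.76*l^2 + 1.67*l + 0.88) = -0.1956*l^5 + 18.2124*l^4 + 24.3559*l^3 + 27.2093*l^2 + 10.7752*l + 3.6608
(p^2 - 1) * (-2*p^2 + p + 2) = -2*p^4 + p^3 + 4*p^2 - p - 2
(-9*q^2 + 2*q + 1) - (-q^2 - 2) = -8*q^2 + 2*q + 3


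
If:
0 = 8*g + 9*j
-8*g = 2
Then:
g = -1/4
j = 2/9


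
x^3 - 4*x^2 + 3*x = x*(x - 3)*(x - 1)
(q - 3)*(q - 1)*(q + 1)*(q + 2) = q^4 - q^3 - 7*q^2 + q + 6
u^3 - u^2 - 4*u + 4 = (u - 2)*(u - 1)*(u + 2)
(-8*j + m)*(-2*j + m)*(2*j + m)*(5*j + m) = 160*j^4 + 12*j^3*m - 44*j^2*m^2 - 3*j*m^3 + m^4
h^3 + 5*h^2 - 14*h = h*(h - 2)*(h + 7)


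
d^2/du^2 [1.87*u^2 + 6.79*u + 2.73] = 3.74000000000000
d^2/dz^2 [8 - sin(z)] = sin(z)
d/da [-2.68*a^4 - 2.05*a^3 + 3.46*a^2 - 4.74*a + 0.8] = -10.72*a^3 - 6.15*a^2 + 6.92*a - 4.74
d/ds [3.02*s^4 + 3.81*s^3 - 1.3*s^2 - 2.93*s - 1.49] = 12.08*s^3 + 11.43*s^2 - 2.6*s - 2.93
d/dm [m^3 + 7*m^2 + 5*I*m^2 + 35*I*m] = 3*m^2 + m*(14 + 10*I) + 35*I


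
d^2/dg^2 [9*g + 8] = 0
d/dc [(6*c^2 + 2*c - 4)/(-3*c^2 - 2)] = 2*(3*c^2 - 24*c - 2)/(9*c^4 + 12*c^2 + 4)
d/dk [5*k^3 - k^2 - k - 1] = 15*k^2 - 2*k - 1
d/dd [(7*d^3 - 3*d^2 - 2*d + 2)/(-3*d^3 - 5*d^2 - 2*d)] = 2*(-22*d^4 - 20*d^3 + 7*d^2 + 10*d + 2)/(d^2*(9*d^4 + 30*d^3 + 37*d^2 + 20*d + 4))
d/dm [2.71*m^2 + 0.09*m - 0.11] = 5.42*m + 0.09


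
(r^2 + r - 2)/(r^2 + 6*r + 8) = (r - 1)/(r + 4)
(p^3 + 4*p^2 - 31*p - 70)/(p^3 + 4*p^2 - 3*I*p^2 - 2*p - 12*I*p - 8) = (p^3 + 4*p^2 - 31*p - 70)/(p^3 + p^2*(4 - 3*I) + p*(-2 - 12*I) - 8)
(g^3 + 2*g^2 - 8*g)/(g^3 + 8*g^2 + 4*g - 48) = g/(g + 6)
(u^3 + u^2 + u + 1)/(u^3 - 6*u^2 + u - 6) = (u + 1)/(u - 6)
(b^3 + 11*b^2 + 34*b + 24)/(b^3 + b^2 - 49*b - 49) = (b^2 + 10*b + 24)/(b^2 - 49)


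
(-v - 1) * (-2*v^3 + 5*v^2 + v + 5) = 2*v^4 - 3*v^3 - 6*v^2 - 6*v - 5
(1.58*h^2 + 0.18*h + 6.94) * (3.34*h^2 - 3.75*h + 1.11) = 5.2772*h^4 - 5.3238*h^3 + 24.2584*h^2 - 25.8252*h + 7.7034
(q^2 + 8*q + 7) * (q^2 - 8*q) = q^4 - 57*q^2 - 56*q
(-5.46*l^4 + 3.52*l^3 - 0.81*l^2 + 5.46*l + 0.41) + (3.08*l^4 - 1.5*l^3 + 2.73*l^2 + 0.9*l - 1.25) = -2.38*l^4 + 2.02*l^3 + 1.92*l^2 + 6.36*l - 0.84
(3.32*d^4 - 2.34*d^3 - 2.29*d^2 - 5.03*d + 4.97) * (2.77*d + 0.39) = 9.1964*d^5 - 5.187*d^4 - 7.2559*d^3 - 14.8262*d^2 + 11.8052*d + 1.9383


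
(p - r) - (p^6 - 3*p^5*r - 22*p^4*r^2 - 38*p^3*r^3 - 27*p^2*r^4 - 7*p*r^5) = -p^6 + 3*p^5*r + 22*p^4*r^2 + 38*p^3*r^3 + 27*p^2*r^4 + 7*p*r^5 + p - r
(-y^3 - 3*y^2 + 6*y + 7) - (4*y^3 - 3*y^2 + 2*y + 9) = -5*y^3 + 4*y - 2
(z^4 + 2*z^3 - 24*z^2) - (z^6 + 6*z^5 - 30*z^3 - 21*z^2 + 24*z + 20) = -z^6 - 6*z^5 + z^4 + 32*z^3 - 3*z^2 - 24*z - 20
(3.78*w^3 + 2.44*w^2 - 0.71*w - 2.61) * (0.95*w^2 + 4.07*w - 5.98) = 3.591*w^5 + 17.7026*w^4 - 13.3481*w^3 - 19.9604*w^2 - 6.3769*w + 15.6078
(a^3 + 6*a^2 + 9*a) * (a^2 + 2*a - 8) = a^5 + 8*a^4 + 13*a^3 - 30*a^2 - 72*a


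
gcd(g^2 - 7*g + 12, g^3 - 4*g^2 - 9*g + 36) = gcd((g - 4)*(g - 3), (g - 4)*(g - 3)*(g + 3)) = g^2 - 7*g + 12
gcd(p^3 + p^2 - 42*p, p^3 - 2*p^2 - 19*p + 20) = 1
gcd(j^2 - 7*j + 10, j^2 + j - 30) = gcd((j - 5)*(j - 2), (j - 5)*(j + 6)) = j - 5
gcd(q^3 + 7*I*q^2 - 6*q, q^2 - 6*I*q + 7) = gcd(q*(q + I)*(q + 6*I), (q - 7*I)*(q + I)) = q + I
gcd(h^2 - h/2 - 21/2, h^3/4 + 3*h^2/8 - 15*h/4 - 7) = 1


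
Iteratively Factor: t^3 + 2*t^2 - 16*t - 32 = (t + 4)*(t^2 - 2*t - 8) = (t - 4)*(t + 4)*(t + 2)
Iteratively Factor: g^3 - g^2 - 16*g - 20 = (g + 2)*(g^2 - 3*g - 10) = (g - 5)*(g + 2)*(g + 2)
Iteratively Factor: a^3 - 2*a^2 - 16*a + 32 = (a - 4)*(a^2 + 2*a - 8) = (a - 4)*(a + 4)*(a - 2)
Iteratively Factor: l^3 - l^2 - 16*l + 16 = (l - 4)*(l^2 + 3*l - 4) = (l - 4)*(l - 1)*(l + 4)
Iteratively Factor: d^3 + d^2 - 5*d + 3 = (d - 1)*(d^2 + 2*d - 3) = (d - 1)^2*(d + 3)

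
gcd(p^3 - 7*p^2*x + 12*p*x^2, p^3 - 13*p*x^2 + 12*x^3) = -p + 3*x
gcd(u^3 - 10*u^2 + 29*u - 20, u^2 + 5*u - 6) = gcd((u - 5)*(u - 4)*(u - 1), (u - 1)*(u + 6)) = u - 1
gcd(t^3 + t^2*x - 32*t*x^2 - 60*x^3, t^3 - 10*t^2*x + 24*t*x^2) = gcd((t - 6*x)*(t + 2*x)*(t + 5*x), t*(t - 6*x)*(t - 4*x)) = -t + 6*x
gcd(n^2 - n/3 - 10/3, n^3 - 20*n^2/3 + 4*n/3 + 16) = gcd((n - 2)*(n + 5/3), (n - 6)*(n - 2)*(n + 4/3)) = n - 2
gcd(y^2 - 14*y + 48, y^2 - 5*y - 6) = y - 6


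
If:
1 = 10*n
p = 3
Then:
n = 1/10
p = 3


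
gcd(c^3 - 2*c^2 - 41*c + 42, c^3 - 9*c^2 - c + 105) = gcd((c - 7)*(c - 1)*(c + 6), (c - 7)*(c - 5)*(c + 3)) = c - 7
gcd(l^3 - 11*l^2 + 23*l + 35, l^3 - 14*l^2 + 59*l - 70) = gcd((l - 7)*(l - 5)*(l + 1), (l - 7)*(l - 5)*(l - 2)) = l^2 - 12*l + 35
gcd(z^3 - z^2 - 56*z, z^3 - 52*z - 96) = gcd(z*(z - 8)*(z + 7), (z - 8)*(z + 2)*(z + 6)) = z - 8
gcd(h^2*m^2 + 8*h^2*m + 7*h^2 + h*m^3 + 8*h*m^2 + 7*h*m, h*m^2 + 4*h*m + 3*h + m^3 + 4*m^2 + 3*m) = h*m + h + m^2 + m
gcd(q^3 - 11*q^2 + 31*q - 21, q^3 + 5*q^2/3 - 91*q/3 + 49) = q - 3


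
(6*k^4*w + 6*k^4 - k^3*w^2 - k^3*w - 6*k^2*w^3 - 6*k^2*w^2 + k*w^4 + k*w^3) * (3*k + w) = 18*k^5*w + 18*k^5 + 3*k^4*w^2 + 3*k^4*w - 19*k^3*w^3 - 19*k^3*w^2 - 3*k^2*w^4 - 3*k^2*w^3 + k*w^5 + k*w^4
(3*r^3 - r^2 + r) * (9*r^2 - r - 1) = 27*r^5 - 12*r^4 + 7*r^3 - r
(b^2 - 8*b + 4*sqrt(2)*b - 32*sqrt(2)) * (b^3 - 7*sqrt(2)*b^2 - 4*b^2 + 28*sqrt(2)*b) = b^5 - 12*b^4 - 3*sqrt(2)*b^4 - 24*b^3 + 36*sqrt(2)*b^3 - 96*sqrt(2)*b^2 + 672*b^2 - 1792*b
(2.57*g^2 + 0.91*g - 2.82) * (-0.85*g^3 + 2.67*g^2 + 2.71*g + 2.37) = -2.1845*g^5 + 6.0884*g^4 + 11.7914*g^3 + 1.0276*g^2 - 5.4855*g - 6.6834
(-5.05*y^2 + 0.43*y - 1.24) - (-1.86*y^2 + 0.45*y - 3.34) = -3.19*y^2 - 0.02*y + 2.1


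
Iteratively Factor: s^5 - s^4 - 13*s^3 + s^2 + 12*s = (s + 1)*(s^4 - 2*s^3 - 11*s^2 + 12*s) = (s + 1)*(s + 3)*(s^3 - 5*s^2 + 4*s) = (s - 4)*(s + 1)*(s + 3)*(s^2 - s) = s*(s - 4)*(s + 1)*(s + 3)*(s - 1)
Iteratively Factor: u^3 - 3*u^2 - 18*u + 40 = (u - 2)*(u^2 - u - 20) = (u - 5)*(u - 2)*(u + 4)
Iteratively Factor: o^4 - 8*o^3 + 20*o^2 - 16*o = (o - 2)*(o^3 - 6*o^2 + 8*o) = (o - 4)*(o - 2)*(o^2 - 2*o) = o*(o - 4)*(o - 2)*(o - 2)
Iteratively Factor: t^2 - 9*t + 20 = (t - 5)*(t - 4)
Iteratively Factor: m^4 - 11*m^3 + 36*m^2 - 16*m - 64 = (m - 4)*(m^3 - 7*m^2 + 8*m + 16) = (m - 4)*(m + 1)*(m^2 - 8*m + 16) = (m - 4)^2*(m + 1)*(m - 4)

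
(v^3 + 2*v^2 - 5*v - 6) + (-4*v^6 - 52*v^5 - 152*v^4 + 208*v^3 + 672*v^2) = -4*v^6 - 52*v^5 - 152*v^4 + 209*v^3 + 674*v^2 - 5*v - 6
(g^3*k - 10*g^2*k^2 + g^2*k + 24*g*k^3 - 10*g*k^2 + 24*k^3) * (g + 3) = g^4*k - 10*g^3*k^2 + 4*g^3*k + 24*g^2*k^3 - 40*g^2*k^2 + 3*g^2*k + 96*g*k^3 - 30*g*k^2 + 72*k^3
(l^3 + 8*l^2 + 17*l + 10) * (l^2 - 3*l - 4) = l^5 + 5*l^4 - 11*l^3 - 73*l^2 - 98*l - 40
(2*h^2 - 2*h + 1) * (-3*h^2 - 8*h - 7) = -6*h^4 - 10*h^3 - h^2 + 6*h - 7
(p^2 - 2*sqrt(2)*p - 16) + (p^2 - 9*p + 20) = 2*p^2 - 9*p - 2*sqrt(2)*p + 4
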